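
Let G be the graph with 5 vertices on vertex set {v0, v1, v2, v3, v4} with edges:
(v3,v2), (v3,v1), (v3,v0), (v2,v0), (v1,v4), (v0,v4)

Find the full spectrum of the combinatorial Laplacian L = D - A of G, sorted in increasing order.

Degrees: deg(v0) = 3, deg(v1) = 2, deg(v2) = 2, deg(v3) = 3, deg(v4) = 2.
L = D − A with rows/columns ordered (v0, v1, v2, v3, v4):
  [ 3,  0, -1, -1, -1]
  [ 0,  2,  0, -1, -1]
  [-1,  0,  2, -1,  0]
  [-1, -1, -1,  3,  0]
  [-1, -1,  0,  0,  2]
Characteristic polynomial: det(λI − L) = λ(λ² − 5λ + 5)(λ² − 7λ + 11).
Roots: λ = 0; (λ² − 5λ + 5) = 0 ⇒ λ = (5 ± √5)/2 ≈ 1.382, 3.618; (λ² − 7λ + 11) = 0 ⇒ λ = (7 ± √5)/2 ≈ 2.382, 4.618.
(Check: the roots sum (with multiplicity) to 12, matching trace L = Σdeg = 2·6 = 12.)
Laplacian eigenvalues (increasing order): [0.0, 1.382, 2.382, 3.618, 4.618]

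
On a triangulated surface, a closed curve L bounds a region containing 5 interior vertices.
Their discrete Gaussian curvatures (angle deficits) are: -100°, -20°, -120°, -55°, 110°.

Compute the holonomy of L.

Holonomy = total enclosed curvature = (-100°) + (-20°) + (-120°) + (-55°) + 110° = -185°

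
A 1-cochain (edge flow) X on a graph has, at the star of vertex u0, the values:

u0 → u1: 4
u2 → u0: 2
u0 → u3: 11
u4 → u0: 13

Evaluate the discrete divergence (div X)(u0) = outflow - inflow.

Divergence = sum of outgoing flows = 4 + (-2) + 11 + (-13) = 0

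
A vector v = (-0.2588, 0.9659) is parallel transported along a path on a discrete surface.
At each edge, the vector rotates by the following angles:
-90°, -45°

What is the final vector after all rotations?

Total rotation: (-90°) + (-45°) = -135°. Final vector: (0.8660, -0.5000)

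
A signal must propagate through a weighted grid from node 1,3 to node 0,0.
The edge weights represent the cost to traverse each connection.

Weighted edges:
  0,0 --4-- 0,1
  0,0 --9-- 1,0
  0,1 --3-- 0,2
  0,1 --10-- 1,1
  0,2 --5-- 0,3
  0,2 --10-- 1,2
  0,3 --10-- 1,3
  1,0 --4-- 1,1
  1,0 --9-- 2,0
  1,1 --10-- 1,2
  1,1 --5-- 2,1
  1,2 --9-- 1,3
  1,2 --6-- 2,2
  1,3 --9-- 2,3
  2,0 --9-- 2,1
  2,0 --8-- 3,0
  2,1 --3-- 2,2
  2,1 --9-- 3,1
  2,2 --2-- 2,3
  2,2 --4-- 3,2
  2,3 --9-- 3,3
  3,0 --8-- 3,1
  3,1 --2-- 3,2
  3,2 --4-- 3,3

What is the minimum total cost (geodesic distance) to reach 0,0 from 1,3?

Shortest path: 1,3 → 0,3 → 0,2 → 0,1 → 0,0, total weight = 22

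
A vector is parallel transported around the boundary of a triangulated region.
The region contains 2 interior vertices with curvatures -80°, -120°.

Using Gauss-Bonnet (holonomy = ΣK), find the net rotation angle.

Holonomy = total enclosed curvature = (-80°) + (-120°) = -200°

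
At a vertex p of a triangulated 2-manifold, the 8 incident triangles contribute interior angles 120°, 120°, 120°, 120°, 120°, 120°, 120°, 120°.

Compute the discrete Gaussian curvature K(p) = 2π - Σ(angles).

Sum of angles = 960°. K = 360° - 960° = -600° = -10π/3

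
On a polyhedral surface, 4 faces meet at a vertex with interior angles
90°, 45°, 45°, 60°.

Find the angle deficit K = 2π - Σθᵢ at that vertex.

Sum of angles = 240°. K = 360° - 240° = 120°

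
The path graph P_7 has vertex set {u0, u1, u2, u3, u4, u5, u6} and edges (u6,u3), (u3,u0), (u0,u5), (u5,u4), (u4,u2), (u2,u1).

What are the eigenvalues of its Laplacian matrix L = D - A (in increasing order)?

The path graph P_n has Laplacian eigenvalues λ_k = 2 − 2cos(kπ/n), k = 0, 1, …, n−1. Here n = 7:
k=0: 2 − 2cos(0) = 0.0; k=1: 2 − 2cos(π/7) = 0.1981; k=2: 2 − 2cos(2π/7) = 0.753; k=3: 2 − 2cos(3π/7) = 1.555; k=4: 2 − 2cos(4π/7) = 2.445; k=5: 2 − 2cos(5π/7) = 3.247; k=6: 2 − 2cos(6π/7) = 3.8019.
Laplacian eigenvalues (increasing order): [0.0, 0.1981, 0.753, 1.555, 2.445, 3.247, 3.8019]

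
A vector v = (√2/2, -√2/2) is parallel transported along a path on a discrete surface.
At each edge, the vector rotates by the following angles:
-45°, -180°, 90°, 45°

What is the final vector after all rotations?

Total rotation: (-45°) + (-180°) + 90° + 45° = -90°. Final vector: (-0.7071, -0.7071)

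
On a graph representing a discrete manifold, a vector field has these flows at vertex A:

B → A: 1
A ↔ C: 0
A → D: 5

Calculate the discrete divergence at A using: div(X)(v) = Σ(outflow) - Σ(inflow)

Divergence = sum of outgoing flows = (-1) + 0 + 5 = 4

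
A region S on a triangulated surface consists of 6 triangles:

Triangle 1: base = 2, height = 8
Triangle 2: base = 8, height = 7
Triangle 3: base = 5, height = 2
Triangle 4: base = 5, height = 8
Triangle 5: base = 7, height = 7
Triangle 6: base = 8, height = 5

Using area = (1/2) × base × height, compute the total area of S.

(1/2)×2×8 + (1/2)×8×7 + (1/2)×5×2 + (1/2)×5×8 + (1/2)×7×7 + (1/2)×8×5 = 105.5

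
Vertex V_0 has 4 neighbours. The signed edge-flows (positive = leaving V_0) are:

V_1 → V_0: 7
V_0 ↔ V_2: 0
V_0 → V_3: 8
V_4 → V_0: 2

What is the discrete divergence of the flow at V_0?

Divergence = sum of outgoing flows = (-7) + 0 + 8 + (-2) = -1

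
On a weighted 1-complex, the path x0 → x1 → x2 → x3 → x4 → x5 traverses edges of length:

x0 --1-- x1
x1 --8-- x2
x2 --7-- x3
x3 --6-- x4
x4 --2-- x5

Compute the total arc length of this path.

Arc length = 1 + 8 + 7 + 6 + 2 = 24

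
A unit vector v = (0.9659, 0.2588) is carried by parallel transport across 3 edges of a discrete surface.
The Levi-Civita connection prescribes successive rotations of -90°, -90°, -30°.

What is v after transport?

Total rotation: (-90°) + (-90°) + (-30°) = -210° ≡ 150° (mod 360°). Final vector: (-0.9659, 0.2588)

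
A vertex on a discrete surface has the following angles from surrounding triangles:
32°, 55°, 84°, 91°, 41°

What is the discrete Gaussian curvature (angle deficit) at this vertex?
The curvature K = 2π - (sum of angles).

Sum of angles = 303°. K = 360° - 303° = 57° = 19π/60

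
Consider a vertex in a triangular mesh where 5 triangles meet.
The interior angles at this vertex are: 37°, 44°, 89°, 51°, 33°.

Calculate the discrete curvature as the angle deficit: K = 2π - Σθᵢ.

Sum of angles = 254°. K = 360° - 254° = 106° = 53π/90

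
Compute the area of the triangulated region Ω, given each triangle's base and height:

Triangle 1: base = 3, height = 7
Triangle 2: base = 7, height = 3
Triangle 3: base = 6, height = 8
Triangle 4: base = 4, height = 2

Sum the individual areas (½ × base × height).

(1/2)×3×7 + (1/2)×7×3 + (1/2)×6×8 + (1/2)×4×2 = 49.0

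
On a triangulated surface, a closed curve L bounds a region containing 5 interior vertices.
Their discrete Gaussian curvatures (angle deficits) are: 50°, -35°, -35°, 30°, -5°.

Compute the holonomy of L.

Holonomy = total enclosed curvature = 50° + (-35°) + (-35°) + 30° + (-5°) = 5°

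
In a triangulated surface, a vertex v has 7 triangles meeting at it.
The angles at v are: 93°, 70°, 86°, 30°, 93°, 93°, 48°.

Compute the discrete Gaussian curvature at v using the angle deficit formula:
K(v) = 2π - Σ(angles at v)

Sum of angles = 513°. K = 360° - 513° = -153° = -17π/20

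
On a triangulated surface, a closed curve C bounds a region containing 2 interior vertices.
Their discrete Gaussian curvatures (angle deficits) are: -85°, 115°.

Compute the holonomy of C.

Holonomy = total enclosed curvature = (-85°) + 115° = 30°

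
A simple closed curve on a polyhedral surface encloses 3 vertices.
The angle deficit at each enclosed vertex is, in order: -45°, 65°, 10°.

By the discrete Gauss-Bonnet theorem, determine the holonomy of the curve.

Holonomy = total enclosed curvature = (-45°) + 65° + 10° = 30°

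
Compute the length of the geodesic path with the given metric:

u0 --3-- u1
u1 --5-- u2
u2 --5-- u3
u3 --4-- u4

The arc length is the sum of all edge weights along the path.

Arc length = 3 + 5 + 5 + 4 = 17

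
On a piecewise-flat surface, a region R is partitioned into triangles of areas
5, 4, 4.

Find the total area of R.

5 + 4 + 4 = 13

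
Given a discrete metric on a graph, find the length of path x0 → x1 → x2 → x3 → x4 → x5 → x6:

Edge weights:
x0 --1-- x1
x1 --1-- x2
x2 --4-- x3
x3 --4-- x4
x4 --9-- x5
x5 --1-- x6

Arc length = 1 + 1 + 4 + 4 + 9 + 1 = 20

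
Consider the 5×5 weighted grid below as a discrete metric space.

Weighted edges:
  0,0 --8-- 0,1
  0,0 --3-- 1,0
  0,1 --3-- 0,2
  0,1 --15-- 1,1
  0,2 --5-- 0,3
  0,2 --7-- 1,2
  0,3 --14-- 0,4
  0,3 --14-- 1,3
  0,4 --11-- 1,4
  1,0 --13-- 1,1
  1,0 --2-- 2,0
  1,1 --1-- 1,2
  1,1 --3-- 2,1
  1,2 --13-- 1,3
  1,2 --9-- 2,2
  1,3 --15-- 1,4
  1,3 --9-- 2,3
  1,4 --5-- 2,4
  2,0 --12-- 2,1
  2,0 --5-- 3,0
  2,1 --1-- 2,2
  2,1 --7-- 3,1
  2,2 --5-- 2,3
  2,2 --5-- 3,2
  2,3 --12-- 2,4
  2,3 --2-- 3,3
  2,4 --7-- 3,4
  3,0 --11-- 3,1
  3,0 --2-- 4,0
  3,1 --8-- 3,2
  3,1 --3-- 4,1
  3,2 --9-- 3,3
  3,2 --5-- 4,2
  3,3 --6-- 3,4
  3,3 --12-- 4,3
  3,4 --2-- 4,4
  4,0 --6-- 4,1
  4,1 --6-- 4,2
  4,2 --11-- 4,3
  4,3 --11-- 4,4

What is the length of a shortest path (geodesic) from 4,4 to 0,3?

Shortest path: 4,4 → 3,4 → 3,3 → 2,3 → 2,2 → 2,1 → 1,1 → 1,2 → 0,2 → 0,3, total weight = 32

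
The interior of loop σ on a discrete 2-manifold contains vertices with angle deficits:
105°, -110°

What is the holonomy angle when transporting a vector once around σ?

Holonomy = total enclosed curvature = 105° + (-110°) = -5°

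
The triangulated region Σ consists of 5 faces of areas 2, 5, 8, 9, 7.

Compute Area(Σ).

2 + 5 + 8 + 9 + 7 = 31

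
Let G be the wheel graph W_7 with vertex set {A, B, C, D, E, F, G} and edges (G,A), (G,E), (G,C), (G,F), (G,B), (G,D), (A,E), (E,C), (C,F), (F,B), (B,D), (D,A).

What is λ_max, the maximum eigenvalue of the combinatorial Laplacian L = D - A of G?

The wheel W_7 is the join K_1 ∨ C_6 (a hub joined to every vertex of a cycle of length 6). For a join G ∨ H (G on p vertices, H on q vertices) the Laplacian spectrum is 0, p+q, the eigenvalues of L(G) other than one 0 each shifted by +q, and the eigenvalues of L(H) other than one 0 each shifted by +p. With G = K_1 (p = 1, nothing left after dropping its 0) and H = C_6 (q = 6, eigenvalues 2 − 2cos(2πk/6), k = 0, …, 5; drop k = 0), the spectrum of W_7 is 0, 7, and 1 + (2 − 2cos(2πk/6)) = 3 − 2cos(2πk/6) for k = 1, …, 5:
k=1: 3 − 2cos(π/3) = 2.0; k=2: 3 − 2cos(2π/3) = 4.0; k=3: 3 − 2cos(π) = 5.0; k=4: 3 − 2cos(4π/3) = 4.0; k=5: 3 − 2cos(5π/3) = 2.0.
Laplacian eigenvalues: [0.0, 2.0, 2.0, 4.0, 4.0, 5.0, 7.0]. Largest eigenvalue (spectral radius) = 7.0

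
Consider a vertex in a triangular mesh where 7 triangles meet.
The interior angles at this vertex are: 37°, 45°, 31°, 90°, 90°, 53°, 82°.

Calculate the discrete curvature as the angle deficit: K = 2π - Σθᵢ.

Sum of angles = 428°. K = 360° - 428° = -68° = -17π/45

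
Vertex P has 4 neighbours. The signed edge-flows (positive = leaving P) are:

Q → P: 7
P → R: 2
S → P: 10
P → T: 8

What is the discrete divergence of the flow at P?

Divergence = sum of outgoing flows = (-7) + 2 + (-10) + 8 = -7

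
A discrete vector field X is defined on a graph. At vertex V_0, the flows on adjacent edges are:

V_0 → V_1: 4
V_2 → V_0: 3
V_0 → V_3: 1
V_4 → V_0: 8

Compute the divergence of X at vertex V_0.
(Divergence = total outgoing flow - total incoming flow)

Divergence = sum of outgoing flows = 4 + (-3) + 1 + (-8) = -6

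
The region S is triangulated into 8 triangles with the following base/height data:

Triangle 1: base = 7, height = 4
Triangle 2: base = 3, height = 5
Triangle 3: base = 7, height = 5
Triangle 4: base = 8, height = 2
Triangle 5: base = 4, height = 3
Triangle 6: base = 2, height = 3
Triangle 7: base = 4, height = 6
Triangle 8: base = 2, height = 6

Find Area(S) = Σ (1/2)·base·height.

(1/2)×7×4 + (1/2)×3×5 + (1/2)×7×5 + (1/2)×8×2 + (1/2)×4×3 + (1/2)×2×3 + (1/2)×4×6 + (1/2)×2×6 = 74.0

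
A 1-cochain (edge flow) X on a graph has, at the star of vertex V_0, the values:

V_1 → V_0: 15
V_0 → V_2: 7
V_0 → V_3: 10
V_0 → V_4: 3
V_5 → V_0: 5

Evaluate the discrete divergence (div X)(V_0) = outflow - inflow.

Divergence = sum of outgoing flows = (-15) + 7 + 10 + 3 + (-5) = 0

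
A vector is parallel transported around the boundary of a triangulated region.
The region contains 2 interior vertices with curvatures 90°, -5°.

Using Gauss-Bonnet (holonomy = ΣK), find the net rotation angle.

Holonomy = total enclosed curvature = 90° + (-5°) = 85°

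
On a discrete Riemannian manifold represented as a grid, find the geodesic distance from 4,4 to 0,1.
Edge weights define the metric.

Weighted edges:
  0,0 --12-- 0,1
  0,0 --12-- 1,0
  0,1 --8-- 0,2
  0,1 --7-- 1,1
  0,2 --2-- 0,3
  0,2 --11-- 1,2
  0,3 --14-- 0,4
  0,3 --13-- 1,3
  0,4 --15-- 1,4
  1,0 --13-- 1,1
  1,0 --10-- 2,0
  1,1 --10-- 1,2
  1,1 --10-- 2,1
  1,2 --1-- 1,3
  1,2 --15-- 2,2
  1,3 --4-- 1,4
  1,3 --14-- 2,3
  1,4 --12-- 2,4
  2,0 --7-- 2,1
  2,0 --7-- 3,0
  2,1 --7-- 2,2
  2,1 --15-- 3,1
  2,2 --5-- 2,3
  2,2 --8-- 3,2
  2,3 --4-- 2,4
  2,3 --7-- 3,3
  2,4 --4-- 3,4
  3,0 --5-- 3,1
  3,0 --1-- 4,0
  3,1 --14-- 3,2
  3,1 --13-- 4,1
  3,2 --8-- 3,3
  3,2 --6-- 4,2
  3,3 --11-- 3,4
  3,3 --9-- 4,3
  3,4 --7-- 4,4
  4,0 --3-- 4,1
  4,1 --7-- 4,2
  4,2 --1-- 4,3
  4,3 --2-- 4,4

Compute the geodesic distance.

Shortest path: 4,4 → 4,3 → 4,2 → 3,2 → 2,2 → 2,1 → 1,1 → 0,1, total weight = 41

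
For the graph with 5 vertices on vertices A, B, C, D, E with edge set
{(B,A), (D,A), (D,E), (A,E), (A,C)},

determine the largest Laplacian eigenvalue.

Degrees: deg(A) = 4, deg(B) = 1, deg(C) = 1, deg(D) = 2, deg(E) = 2.
L = D − A with rows/columns ordered (A, B, C, D, E):
  [ 4, -1, -1, -1, -1]
  [-1,  1,  0,  0,  0]
  [-1,  0,  1,  0,  0]
  [-1,  0,  0,  2, -1]
  [-1,  0,  0, -1,  2]
Characteristic polynomial: det(λI − L) = λ(λ − 1)²(λ − 3)(λ − 5).
Roots: λ = 0; (λ − 1) = 0 ⇒ λ = 1 (multiplicity 2); (λ − 3) = 0 ⇒ λ = 3; (λ − 5) = 0 ⇒ λ = 5.
(Check: the roots sum (with multiplicity) to 10, matching trace L = Σdeg = 2·5 = 10.)
Laplacian eigenvalues: [0.0, 1.0, 1.0, 3.0, 5.0]. Largest eigenvalue (spectral radius) = 5.0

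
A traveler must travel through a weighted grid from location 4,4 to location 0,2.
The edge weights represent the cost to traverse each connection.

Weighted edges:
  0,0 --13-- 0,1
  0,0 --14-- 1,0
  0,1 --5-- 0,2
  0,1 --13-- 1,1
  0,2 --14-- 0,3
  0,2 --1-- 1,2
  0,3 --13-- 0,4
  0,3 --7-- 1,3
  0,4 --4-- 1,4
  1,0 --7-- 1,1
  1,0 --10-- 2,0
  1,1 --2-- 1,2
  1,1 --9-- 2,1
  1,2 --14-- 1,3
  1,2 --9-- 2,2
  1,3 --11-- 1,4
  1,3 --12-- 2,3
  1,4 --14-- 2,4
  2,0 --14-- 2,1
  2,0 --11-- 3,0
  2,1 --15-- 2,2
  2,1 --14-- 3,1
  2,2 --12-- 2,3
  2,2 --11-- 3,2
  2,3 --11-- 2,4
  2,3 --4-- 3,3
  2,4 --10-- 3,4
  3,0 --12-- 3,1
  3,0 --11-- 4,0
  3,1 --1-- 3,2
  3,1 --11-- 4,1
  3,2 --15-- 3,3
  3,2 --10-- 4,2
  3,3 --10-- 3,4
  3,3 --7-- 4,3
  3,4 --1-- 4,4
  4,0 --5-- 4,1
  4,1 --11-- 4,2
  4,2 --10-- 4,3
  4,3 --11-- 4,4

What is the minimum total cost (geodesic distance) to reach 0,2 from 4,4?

Shortest path: 4,4 → 3,4 → 3,3 → 2,3 → 2,2 → 1,2 → 0,2, total weight = 37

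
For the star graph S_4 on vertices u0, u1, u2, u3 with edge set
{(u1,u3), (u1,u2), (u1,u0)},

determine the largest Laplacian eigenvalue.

The star S_4 is the complete bipartite graph K_{1,3} (one hub of degree 3, 3 leaves of degree 1). The Laplacian spectrum of K_{p,q} is 0, p (multiplicity q−1), q (multiplicity p−1), p+q. With p = 1, q = 3: 0 once, 1 with multiplicity 2, and 4 once. (Check: trace L = sum of degrees = 6 = 2·1 + 4.)
Laplacian eigenvalues: [0.0, 1.0, 1.0, 4.0]. Largest eigenvalue (spectral radius) = 4.0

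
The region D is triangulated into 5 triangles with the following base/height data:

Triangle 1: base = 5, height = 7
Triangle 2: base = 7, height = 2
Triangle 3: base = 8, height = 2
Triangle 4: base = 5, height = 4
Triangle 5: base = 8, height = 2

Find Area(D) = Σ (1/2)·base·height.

(1/2)×5×7 + (1/2)×7×2 + (1/2)×8×2 + (1/2)×5×4 + (1/2)×8×2 = 50.5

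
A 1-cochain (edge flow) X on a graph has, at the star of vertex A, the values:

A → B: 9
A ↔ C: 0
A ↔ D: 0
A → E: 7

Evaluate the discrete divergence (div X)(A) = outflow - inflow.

Divergence = sum of outgoing flows = 9 + 0 + 0 + 7 = 16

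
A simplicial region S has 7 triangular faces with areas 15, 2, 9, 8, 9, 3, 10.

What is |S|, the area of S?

15 + 2 + 9 + 8 + 9 + 3 + 10 = 56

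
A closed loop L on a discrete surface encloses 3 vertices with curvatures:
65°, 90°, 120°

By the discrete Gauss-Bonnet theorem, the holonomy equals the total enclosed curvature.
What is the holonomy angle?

Holonomy = total enclosed curvature = 65° + 90° + 120° = 275°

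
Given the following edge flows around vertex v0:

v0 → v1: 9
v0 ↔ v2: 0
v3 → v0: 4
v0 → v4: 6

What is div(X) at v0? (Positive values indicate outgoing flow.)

Divergence = sum of outgoing flows = 9 + 0 + (-4) + 6 = 11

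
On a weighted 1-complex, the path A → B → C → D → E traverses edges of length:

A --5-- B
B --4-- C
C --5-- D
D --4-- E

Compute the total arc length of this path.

Arc length = 5 + 4 + 5 + 4 = 18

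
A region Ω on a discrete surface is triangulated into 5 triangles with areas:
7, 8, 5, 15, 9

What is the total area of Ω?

7 + 8 + 5 + 15 + 9 = 44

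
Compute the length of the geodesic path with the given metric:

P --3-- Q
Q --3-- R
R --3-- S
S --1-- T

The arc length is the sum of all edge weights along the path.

Arc length = 3 + 3 + 3 + 1 = 10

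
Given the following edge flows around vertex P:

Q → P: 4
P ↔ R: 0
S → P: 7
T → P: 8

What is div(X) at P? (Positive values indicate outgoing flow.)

Divergence = sum of outgoing flows = (-4) + 0 + (-7) + (-8) = -19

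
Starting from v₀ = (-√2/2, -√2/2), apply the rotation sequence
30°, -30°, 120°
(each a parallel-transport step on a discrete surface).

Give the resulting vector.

Total rotation: 30° + (-30°) + 120° = 120°. Final vector: (0.9659, -0.2588)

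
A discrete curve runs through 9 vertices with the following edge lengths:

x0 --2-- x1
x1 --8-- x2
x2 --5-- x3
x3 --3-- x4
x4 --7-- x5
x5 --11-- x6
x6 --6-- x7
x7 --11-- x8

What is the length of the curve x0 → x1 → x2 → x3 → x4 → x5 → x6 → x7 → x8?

Arc length = 2 + 8 + 5 + 3 + 7 + 11 + 6 + 11 = 53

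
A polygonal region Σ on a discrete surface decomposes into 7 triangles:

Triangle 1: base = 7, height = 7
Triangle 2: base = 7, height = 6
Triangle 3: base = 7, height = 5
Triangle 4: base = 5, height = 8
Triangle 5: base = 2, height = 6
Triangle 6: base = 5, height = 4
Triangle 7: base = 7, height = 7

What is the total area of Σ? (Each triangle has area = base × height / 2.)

(1/2)×7×7 + (1/2)×7×6 + (1/2)×7×5 + (1/2)×5×8 + (1/2)×2×6 + (1/2)×5×4 + (1/2)×7×7 = 123.5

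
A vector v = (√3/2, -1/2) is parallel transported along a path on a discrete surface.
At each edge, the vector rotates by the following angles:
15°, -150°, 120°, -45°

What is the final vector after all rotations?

Total rotation: 15° + (-150°) + 120° + (-45°) = -60°. Final vector: (0, -1)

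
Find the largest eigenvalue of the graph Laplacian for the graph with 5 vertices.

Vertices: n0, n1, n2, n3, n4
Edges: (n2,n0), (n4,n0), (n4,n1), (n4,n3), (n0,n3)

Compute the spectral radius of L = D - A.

Degrees: deg(n0) = 3, deg(n1) = 1, deg(n2) = 1, deg(n3) = 2, deg(n4) = 3.
L = D − A with rows/columns ordered (n0, n1, n2, n3, n4):
  [ 3,  0, -1, -1, -1]
  [ 0,  1,  0,  0, -1]
  [-1,  0,  1,  0,  0]
  [-1,  0,  0,  2, -1]
  [-1, -1,  0, -1,  3]
Characteristic polynomial: det(λI − L) = λ(λ² − 5λ + 3)(λ² − 5λ + 5).
Roots: λ = 0; (λ² − 5λ + 3) = 0 ⇒ λ = (5 ± √13)/2 ≈ 0.6972, 4.3028; (λ² − 5λ + 5) = 0 ⇒ λ = (5 ± √5)/2 ≈ 1.382, 3.618.
(Check: the roots sum (with multiplicity) to 10, matching trace L = Σdeg = 2·5 = 10.)
Laplacian eigenvalues: [0.0, 0.6972, 1.382, 3.618, 4.3028]. Largest eigenvalue (spectral radius) = 4.3028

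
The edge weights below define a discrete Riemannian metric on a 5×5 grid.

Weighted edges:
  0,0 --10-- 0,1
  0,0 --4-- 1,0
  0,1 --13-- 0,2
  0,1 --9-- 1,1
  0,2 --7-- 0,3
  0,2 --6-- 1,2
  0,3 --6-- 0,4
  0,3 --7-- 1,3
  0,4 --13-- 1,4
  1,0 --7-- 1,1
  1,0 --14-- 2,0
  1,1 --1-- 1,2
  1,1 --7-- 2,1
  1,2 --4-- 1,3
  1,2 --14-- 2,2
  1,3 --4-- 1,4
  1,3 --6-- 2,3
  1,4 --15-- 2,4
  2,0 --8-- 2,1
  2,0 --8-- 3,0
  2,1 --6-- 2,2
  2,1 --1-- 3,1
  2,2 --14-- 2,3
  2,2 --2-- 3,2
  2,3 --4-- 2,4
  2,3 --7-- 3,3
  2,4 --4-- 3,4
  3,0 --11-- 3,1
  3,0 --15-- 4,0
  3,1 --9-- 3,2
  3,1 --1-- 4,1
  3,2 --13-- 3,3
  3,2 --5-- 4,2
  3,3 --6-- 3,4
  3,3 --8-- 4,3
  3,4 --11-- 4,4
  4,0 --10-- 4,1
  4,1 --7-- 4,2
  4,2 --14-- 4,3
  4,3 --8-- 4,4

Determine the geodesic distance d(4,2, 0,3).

Shortest path: 4,2 → 4,1 → 3,1 → 2,1 → 1,1 → 1,2 → 1,3 → 0,3, total weight = 28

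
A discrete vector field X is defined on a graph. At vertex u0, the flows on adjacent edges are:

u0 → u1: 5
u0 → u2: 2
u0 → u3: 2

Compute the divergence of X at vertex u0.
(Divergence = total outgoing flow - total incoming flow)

Divergence = sum of outgoing flows = 5 + 2 + 2 = 9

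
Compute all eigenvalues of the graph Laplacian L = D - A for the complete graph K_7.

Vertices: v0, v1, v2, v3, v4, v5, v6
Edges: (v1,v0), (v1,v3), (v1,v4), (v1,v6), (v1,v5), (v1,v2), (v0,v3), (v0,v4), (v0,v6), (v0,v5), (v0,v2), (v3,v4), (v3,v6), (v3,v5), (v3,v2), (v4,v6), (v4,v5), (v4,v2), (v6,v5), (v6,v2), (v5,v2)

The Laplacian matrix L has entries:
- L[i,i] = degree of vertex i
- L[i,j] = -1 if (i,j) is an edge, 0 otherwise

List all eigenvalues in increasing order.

For the complete graph K_n, L = nI − J (J = all-ones matrix). J has eigenvalues n (once, eigenvector 𝟙) and 0 (multiplicity n−1), so L has eigenvalues 0 (once) and n (multiplicity n−1). Here n = 7: eigenvalue 0 once and 7 with multiplicity 6.
Laplacian eigenvalues (increasing order): [0.0, 7.0, 7.0, 7.0, 7.0, 7.0, 7.0]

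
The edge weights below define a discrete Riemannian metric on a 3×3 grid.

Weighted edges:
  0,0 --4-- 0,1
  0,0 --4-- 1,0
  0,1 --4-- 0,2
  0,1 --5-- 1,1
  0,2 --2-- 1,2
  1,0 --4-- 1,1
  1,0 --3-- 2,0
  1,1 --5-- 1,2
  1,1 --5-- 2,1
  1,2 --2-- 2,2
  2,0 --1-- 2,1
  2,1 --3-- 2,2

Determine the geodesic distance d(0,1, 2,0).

Shortest path: 0,1 → 0,0 → 1,0 → 2,0, total weight = 11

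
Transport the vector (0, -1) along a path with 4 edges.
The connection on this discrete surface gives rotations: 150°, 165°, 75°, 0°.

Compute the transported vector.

Total rotation: 150° + 165° + 75° + 0° = 390° ≡ 30° (mod 360°). Final vector: (0.5000, -0.8660)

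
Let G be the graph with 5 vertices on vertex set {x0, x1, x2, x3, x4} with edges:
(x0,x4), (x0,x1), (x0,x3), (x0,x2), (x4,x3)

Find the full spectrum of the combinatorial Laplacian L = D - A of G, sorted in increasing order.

Degrees: deg(x0) = 4, deg(x1) = 1, deg(x2) = 1, deg(x3) = 2, deg(x4) = 2.
L = D − A with rows/columns ordered (x0, x1, x2, x3, x4):
  [ 4, -1, -1, -1, -1]
  [-1,  1,  0,  0,  0]
  [-1,  0,  1,  0,  0]
  [-1,  0,  0,  2, -1]
  [-1,  0,  0, -1,  2]
Characteristic polynomial: det(λI − L) = λ(λ − 1)²(λ − 3)(λ − 5).
Roots: λ = 0; (λ − 1) = 0 ⇒ λ = 1 (multiplicity 2); (λ − 3) = 0 ⇒ λ = 3; (λ − 5) = 0 ⇒ λ = 5.
(Check: the roots sum (with multiplicity) to 10, matching trace L = Σdeg = 2·5 = 10.)
Laplacian eigenvalues (increasing order): [0.0, 1.0, 1.0, 3.0, 5.0]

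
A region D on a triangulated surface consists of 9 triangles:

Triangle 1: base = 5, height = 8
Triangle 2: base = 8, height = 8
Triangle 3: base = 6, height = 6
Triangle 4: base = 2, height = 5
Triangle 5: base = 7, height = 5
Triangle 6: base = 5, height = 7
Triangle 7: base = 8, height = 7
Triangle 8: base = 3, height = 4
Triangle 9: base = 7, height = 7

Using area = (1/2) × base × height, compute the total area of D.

(1/2)×5×8 + (1/2)×8×8 + (1/2)×6×6 + (1/2)×2×5 + (1/2)×7×5 + (1/2)×5×7 + (1/2)×8×7 + (1/2)×3×4 + (1/2)×7×7 = 168.5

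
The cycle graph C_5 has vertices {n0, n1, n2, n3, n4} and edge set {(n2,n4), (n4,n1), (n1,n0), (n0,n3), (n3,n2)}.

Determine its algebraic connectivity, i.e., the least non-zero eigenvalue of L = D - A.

The cycle graph C_n has Laplacian eigenvalues λ_k = 2 − 2cos(2πk/n), k = 0, 1, …, n−1. Here n = 5:
k=0: 2 − 2cos(0) = 0.0; k=1: 2 − 2cos(2π/5) = 1.382; k=2: 2 − 2cos(4π/5) = 3.618; k=3: 2 − 2cos(6π/5) = 3.618; k=4: 2 − 2cos(8π/5) = 1.382.
Laplacian eigenvalues: [0.0, 1.382, 1.382, 3.618, 3.618]. Algebraic connectivity (smallest non-zero eigenvalue) = 1.382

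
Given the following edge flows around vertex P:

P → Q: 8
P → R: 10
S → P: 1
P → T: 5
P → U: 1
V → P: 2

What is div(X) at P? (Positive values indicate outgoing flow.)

Divergence = sum of outgoing flows = 8 + 10 + (-1) + 5 + 1 + (-2) = 21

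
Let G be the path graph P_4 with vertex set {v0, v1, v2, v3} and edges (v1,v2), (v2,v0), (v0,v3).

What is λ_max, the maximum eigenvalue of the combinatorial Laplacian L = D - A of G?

The path graph P_n has Laplacian eigenvalues λ_k = 2 − 2cos(kπ/n), k = 0, 1, …, n−1. Here n = 4:
k=0: 2 − 2cos(0) = 0.0; k=1: 2 − 2cos(π/4) = 0.5858; k=2: 2 − 2cos(π/2) = 2.0; k=3: 2 − 2cos(3π/4) = 3.4142.
Laplacian eigenvalues: [0.0, 0.5858, 2.0, 3.4142]. Largest eigenvalue (spectral radius) = 3.4142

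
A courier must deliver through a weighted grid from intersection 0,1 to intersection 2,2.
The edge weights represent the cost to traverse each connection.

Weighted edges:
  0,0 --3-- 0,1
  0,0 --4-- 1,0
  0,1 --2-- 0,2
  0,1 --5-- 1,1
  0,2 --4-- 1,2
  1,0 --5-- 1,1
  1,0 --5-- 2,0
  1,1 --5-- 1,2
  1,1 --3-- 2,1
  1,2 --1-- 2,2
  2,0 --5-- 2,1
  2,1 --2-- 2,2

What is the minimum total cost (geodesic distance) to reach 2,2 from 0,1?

Shortest path: 0,1 → 0,2 → 1,2 → 2,2, total weight = 7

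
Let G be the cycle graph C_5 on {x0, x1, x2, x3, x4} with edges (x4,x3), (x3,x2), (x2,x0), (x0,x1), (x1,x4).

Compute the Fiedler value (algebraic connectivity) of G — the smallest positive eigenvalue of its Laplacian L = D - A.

The cycle graph C_n has Laplacian eigenvalues λ_k = 2 − 2cos(2πk/n), k = 0, 1, …, n−1. Here n = 5:
k=0: 2 − 2cos(0) = 0.0; k=1: 2 − 2cos(2π/5) = 1.382; k=2: 2 − 2cos(4π/5) = 3.618; k=3: 2 − 2cos(6π/5) = 3.618; k=4: 2 − 2cos(8π/5) = 1.382.
Laplacian eigenvalues: [0.0, 1.382, 1.382, 3.618, 3.618]. Algebraic connectivity (smallest non-zero eigenvalue) = 1.382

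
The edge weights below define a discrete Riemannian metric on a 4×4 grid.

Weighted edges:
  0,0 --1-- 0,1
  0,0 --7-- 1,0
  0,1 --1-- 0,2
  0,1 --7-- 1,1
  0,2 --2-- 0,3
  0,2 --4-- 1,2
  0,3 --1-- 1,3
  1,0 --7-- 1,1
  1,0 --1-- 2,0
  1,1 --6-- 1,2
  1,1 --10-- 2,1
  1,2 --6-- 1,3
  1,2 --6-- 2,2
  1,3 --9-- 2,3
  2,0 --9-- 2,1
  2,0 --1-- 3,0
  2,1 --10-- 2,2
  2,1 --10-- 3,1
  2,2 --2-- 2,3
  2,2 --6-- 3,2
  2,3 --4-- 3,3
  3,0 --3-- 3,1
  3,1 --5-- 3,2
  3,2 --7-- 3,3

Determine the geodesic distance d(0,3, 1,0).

Shortest path: 0,3 → 0,2 → 0,1 → 0,0 → 1,0, total weight = 11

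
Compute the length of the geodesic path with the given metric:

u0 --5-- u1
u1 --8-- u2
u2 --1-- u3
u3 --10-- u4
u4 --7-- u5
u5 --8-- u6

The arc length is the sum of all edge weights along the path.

Arc length = 5 + 8 + 1 + 10 + 7 + 8 = 39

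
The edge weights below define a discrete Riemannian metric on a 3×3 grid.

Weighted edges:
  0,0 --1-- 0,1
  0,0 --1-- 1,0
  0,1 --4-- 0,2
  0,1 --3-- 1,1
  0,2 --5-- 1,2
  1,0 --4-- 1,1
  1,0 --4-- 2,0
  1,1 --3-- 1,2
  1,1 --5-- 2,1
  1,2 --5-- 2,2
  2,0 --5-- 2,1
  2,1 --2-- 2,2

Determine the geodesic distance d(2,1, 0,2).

Shortest path: 2,1 → 2,2 → 1,2 → 0,2, total weight = 12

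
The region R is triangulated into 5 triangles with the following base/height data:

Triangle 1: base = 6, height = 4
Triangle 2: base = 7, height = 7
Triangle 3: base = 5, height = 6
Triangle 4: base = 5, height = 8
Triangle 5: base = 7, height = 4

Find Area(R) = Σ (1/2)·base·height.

(1/2)×6×4 + (1/2)×7×7 + (1/2)×5×6 + (1/2)×5×8 + (1/2)×7×4 = 85.5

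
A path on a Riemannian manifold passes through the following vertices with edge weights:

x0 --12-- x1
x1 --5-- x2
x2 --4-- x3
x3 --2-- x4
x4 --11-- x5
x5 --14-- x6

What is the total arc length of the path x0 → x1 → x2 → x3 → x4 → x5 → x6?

Arc length = 12 + 5 + 4 + 2 + 11 + 14 = 48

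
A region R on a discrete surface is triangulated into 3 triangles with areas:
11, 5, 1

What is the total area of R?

11 + 5 + 1 = 17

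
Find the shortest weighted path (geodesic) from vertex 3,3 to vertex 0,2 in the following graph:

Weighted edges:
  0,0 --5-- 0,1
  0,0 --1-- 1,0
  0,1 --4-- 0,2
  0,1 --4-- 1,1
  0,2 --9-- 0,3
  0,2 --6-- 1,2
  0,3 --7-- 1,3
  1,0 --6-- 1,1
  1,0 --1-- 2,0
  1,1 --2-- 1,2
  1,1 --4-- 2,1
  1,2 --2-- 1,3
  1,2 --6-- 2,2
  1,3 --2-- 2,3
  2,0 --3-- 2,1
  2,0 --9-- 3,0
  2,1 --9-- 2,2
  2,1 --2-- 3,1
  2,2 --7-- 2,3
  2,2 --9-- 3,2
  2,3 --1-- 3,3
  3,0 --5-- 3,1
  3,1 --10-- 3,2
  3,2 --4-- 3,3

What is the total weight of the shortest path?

Shortest path: 3,3 → 2,3 → 1,3 → 1,2 → 0,2, total weight = 11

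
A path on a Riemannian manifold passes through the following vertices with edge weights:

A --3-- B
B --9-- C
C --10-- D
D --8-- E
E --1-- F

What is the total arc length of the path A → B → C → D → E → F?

Arc length = 3 + 9 + 10 + 8 + 1 = 31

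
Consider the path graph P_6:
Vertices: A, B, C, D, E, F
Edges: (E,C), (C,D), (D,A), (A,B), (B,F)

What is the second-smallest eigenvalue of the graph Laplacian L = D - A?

The path graph P_n has Laplacian eigenvalues λ_k = 2 − 2cos(kπ/n), k = 0, 1, …, n−1. Here n = 6:
k=0: 2 − 2cos(0) = 0.0; k=1: 2 − 2cos(π/6) = 0.2679; k=2: 2 − 2cos(π/3) = 1.0; k=3: 2 − 2cos(π/2) = 2.0; k=4: 2 − 2cos(2π/3) = 3.0; k=5: 2 − 2cos(5π/6) = 3.7321.
Laplacian eigenvalues: [0.0, 0.2679, 1.0, 2.0, 3.0, 3.7321]. Algebraic connectivity (smallest non-zero eigenvalue) = 0.2679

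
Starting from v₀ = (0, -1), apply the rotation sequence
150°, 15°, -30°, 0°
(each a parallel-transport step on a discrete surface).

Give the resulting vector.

Total rotation: 150° + 15° + (-30°) + 0° = 135°. Final vector: (0.7071, 0.7071)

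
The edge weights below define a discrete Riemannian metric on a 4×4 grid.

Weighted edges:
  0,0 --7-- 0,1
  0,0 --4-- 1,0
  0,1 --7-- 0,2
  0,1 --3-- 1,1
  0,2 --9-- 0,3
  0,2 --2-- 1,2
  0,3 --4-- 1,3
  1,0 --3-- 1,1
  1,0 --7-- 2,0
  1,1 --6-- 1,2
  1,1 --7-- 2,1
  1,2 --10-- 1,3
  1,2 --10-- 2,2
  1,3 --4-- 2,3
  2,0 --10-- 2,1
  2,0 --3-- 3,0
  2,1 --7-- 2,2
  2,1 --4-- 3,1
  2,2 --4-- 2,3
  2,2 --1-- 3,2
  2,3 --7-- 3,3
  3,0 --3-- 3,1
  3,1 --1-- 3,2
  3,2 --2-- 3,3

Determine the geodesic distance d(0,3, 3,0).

Shortest path: 0,3 → 1,3 → 2,3 → 2,2 → 3,2 → 3,1 → 3,0, total weight = 17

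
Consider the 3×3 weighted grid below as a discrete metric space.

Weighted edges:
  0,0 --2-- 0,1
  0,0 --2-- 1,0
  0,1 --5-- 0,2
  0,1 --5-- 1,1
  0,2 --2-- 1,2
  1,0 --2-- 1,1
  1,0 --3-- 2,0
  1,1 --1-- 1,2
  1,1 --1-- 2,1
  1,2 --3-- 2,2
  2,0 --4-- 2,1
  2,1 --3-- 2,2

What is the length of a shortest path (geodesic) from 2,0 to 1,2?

Shortest path: 2,0 → 1,0 → 1,1 → 1,2, total weight = 6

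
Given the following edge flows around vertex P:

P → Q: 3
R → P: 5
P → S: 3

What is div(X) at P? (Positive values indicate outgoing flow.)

Divergence = sum of outgoing flows = 3 + (-5) + 3 = 1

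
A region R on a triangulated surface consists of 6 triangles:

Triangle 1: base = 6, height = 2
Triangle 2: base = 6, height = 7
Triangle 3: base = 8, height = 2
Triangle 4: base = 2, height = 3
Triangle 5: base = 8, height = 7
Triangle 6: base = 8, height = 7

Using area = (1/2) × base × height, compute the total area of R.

(1/2)×6×2 + (1/2)×6×7 + (1/2)×8×2 + (1/2)×2×3 + (1/2)×8×7 + (1/2)×8×7 = 94.0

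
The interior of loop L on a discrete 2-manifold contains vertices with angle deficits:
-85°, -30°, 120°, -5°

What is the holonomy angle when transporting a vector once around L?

Holonomy = total enclosed curvature = (-85°) + (-30°) + 120° + (-5°) = 0°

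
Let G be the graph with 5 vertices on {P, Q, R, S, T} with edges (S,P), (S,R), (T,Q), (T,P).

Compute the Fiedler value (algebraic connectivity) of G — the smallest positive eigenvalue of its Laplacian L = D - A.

Degrees: deg(P) = 2, deg(Q) = 1, deg(R) = 1, deg(S) = 2, deg(T) = 2.
L = D − A with rows/columns ordered (P, Q, R, S, T):
  [ 2,  0,  0, -1, -1]
  [ 0,  1,  0,  0, -1]
  [ 0,  0,  1, -1,  0]
  [-1,  0, -1,  2,  0]
  [-1, -1,  0,  0,  2]
Characteristic polynomial: det(λI − L) = λ(λ² − 3λ + 1)(λ² − 5λ + 5).
Roots: λ = 0; (λ² − 3λ + 1) = 0 ⇒ λ = (3 ± √5)/2 ≈ 0.382, 2.618; (λ² − 5λ + 5) = 0 ⇒ λ = (5 ± √5)/2 ≈ 1.382, 3.618.
(Check: the roots sum (with multiplicity) to 8, matching trace L = Σdeg = 2·4 = 8.)
Laplacian eigenvalues: [0.0, 0.382, 1.382, 2.618, 3.618]. Algebraic connectivity (smallest non-zero eigenvalue) = 0.382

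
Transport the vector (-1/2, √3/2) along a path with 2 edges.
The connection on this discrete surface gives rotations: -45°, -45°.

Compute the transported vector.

Total rotation: (-45°) + (-45°) = -90°. Final vector: (0.8660, 0.5000)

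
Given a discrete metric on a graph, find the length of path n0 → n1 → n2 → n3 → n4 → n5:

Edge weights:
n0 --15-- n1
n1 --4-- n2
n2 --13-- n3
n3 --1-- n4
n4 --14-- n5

Arc length = 15 + 4 + 13 + 1 + 14 = 47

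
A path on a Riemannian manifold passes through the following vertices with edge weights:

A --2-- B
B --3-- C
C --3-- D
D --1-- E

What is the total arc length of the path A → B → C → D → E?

Arc length = 2 + 3 + 3 + 1 = 9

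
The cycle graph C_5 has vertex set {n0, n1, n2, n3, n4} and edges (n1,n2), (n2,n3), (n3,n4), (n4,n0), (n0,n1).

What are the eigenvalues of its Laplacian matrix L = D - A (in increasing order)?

The cycle graph C_n has Laplacian eigenvalues λ_k = 2 − 2cos(2πk/n), k = 0, 1, …, n−1. Here n = 5:
k=0: 2 − 2cos(0) = 0.0; k=1: 2 − 2cos(2π/5) = 1.382; k=2: 2 − 2cos(4π/5) = 3.618; k=3: 2 − 2cos(6π/5) = 3.618; k=4: 2 − 2cos(8π/5) = 1.382.
Laplacian eigenvalues (increasing order): [0.0, 1.382, 1.382, 3.618, 3.618]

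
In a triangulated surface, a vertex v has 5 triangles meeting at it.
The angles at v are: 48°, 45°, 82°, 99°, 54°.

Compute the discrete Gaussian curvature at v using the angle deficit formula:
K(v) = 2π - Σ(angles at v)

Sum of angles = 328°. K = 360° - 328° = 32° = 8π/45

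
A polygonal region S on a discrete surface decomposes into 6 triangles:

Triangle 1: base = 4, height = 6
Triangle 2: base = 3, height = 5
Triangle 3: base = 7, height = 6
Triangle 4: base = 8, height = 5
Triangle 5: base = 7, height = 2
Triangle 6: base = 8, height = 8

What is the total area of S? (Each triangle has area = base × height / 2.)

(1/2)×4×6 + (1/2)×3×5 + (1/2)×7×6 + (1/2)×8×5 + (1/2)×7×2 + (1/2)×8×8 = 99.5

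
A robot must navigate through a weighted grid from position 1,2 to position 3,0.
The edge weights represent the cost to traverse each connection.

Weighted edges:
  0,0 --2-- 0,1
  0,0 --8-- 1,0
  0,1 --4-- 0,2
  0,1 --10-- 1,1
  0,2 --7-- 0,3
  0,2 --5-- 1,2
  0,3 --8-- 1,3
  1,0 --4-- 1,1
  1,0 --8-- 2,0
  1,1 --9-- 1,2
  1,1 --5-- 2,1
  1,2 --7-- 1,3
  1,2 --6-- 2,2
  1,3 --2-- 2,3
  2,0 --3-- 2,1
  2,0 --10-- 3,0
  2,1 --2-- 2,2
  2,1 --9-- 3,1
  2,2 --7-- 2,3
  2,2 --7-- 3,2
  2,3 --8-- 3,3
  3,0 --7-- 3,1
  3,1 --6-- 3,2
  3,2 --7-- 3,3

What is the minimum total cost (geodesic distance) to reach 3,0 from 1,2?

Shortest path: 1,2 → 2,2 → 2,1 → 2,0 → 3,0, total weight = 21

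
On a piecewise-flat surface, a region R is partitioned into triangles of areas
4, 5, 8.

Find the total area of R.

4 + 5 + 8 = 17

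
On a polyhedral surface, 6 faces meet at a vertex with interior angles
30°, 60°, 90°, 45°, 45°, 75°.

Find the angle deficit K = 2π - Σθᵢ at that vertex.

Sum of angles = 345°. K = 360° - 345° = 15° = π/12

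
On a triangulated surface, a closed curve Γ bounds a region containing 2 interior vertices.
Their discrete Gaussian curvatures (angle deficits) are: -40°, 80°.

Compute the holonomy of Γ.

Holonomy = total enclosed curvature = (-40°) + 80° = 40°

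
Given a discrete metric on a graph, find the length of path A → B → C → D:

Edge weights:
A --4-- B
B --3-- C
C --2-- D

Arc length = 4 + 3 + 2 = 9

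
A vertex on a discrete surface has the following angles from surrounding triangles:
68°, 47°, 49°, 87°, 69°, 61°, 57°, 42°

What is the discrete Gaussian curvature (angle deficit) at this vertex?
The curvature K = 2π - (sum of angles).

Sum of angles = 480°. K = 360° - 480° = -120° = -2π/3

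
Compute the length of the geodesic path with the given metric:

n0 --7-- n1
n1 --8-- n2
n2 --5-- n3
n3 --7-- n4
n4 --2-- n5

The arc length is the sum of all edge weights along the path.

Arc length = 7 + 8 + 5 + 7 + 2 = 29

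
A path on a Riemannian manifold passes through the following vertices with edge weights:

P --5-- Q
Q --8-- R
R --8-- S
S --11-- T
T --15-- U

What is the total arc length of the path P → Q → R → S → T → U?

Arc length = 5 + 8 + 8 + 11 + 15 = 47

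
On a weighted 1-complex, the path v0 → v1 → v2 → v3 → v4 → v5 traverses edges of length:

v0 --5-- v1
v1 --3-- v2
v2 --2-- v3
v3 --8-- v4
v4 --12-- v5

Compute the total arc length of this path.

Arc length = 5 + 3 + 2 + 8 + 12 = 30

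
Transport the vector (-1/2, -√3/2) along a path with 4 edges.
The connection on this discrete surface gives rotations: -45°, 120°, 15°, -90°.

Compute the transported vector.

Total rotation: (-45°) + 120° + 15° + (-90°) = 0°. Final vector: (-0.5000, -0.8660)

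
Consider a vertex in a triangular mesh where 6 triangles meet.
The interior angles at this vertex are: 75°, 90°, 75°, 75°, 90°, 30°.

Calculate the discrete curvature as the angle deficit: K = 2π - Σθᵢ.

Sum of angles = 435°. K = 360° - 435° = -75°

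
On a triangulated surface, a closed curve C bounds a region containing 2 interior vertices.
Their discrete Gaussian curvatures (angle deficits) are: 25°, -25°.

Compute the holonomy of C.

Holonomy = total enclosed curvature = 25° + (-25°) = 0°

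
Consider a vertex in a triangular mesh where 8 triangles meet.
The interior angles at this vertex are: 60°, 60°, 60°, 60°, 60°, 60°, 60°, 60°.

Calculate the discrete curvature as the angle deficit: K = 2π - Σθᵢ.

Sum of angles = 480°. K = 360° - 480° = -120°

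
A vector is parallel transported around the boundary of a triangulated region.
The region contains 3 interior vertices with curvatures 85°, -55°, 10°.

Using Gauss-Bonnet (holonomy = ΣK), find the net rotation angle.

Holonomy = total enclosed curvature = 85° + (-55°) + 10° = 40°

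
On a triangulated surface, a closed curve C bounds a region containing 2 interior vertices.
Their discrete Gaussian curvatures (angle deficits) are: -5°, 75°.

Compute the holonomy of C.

Holonomy = total enclosed curvature = (-5°) + 75° = 70°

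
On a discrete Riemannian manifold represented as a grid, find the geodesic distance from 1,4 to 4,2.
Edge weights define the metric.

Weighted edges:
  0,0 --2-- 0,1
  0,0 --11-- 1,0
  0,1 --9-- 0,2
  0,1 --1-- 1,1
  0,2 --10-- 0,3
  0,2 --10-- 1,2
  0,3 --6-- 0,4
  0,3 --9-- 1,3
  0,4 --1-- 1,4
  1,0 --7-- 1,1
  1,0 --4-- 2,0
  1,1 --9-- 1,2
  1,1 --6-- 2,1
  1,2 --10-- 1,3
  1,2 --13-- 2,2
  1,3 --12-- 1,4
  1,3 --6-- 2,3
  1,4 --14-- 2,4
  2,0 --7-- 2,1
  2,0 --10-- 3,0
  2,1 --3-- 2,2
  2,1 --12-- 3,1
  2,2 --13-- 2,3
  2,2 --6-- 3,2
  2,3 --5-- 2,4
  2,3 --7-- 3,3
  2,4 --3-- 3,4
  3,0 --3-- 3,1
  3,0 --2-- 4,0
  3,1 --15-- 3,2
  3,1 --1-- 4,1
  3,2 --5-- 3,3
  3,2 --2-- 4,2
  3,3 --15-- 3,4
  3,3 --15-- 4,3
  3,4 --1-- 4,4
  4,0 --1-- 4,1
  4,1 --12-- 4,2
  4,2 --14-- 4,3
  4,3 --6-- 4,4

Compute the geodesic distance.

Shortest path: 1,4 → 1,3 → 2,3 → 3,3 → 3,2 → 4,2, total weight = 32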